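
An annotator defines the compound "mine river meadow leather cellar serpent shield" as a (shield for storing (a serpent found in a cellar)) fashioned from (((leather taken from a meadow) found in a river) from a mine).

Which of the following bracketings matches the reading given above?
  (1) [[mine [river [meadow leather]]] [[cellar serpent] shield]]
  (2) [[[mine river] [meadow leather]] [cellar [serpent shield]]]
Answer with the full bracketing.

The paraphrase's head is the "shield" part ("cellar serpent shield"); its modifier is "mine river meadow leather".
That top-level split, carried through the inner groups, gives [[mine [river [meadow leather]]] [[cellar serpent] shield]].

[[mine [river [meadow leather]]] [[cellar serpent] shield]]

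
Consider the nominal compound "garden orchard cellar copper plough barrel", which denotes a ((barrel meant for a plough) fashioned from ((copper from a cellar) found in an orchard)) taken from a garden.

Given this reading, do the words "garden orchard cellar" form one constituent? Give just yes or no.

The top-level split is [garden] [orchard cellar copper plough barrel]; the full structure is [garden [[orchard [cellar copper]] [plough barrel]]].
"garden orchard cellar" straddles a constituent boundary, so it is not a single unit.

no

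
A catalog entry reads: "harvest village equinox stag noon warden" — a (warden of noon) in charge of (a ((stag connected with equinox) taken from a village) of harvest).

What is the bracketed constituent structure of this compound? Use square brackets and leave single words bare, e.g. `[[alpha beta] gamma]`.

Whole compound: head "warden" (specifically "noon warden"), modifier "harvest village equinox stag".
"harvest village equinox stag" → head "stag" (specifically "village equinox stag"), modifier "harvest".
"village equinox stag" → head "stag" (specifically "equinox stag"), modifier "village".
"equinox stag" → head "stag", modifier "equinox".
"noon warden" → head "warden", modifier "noon".
Putting it together: [[harvest [village [equinox stag]]] [noon warden]].

[[harvest [village [equinox stag]]] [noon warden]]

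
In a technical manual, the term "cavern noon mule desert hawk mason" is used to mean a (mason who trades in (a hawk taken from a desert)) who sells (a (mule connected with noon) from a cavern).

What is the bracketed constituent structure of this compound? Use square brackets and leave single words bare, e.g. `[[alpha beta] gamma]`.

[[cavern [noon mule]] [[desert hawk] mason]]

Overall it is a kind of mason (specifically "desert hawk mason"); the modifier is "cavern noon mule".
Within "cavern noon mule", the head is "mule" (specifically "noon mule") and the modifier is "cavern".
Within "noon mule", the head is "mule" and the modifier is "noon".
Within "desert hawk mason", the head is "mason" and the modifier is "desert hawk".
Within "desert hawk", the head is "hawk" and the modifier is "desert".
So the structure is [[cavern [noon mule]] [[desert hawk] mason]].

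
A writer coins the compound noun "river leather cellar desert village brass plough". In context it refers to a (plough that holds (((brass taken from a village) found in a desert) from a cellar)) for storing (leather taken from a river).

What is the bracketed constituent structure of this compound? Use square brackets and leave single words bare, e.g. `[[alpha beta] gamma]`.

Whole compound: head "plough" (specifically "cellar desert village brass plough"), modifier "river leather".
Inside "river leather": head "leather", modifier "river".
Inside "cellar desert village brass plough": head "plough", modifier "cellar desert village brass".
Inside "cellar desert village brass": head "brass" (specifically "desert village brass"), modifier "cellar".
Inside "desert village brass": head "brass" (specifically "village brass"), modifier "desert".
Inside "village brass": head "brass", modifier "village".
So the structure is [[river leather] [[cellar [desert [village brass]]] plough]].

[[river leather] [[cellar [desert [village brass]]] plough]]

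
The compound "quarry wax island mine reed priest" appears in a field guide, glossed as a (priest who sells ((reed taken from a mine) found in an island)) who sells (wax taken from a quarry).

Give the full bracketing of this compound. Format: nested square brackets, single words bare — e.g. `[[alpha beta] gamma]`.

[[quarry wax] [[island [mine reed]] priest]]

At the top level: head "priest" (specifically "island mine reed priest"); modifier "quarry wax".
"quarry wax" → head "wax", modifier "quarry".
"island mine reed priest" → head "priest", modifier "island mine reed".
"island mine reed" → head "reed" (specifically "mine reed"), modifier "island".
"mine reed" → head "reed", modifier "mine".
Assembled: [[quarry wax] [[island [mine reed]] priest]].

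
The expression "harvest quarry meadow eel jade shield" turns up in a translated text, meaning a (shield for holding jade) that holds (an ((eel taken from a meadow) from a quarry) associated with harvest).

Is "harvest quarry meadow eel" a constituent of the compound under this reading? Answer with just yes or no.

The paraphrase groups the words so that "harvest quarry meadow eel" is one unit: it corresponds to a single parenthesized sub-phrase.
The full structure is [[harvest [quarry [meadow eel]]] [jade shield]], in which [harvest quarry meadow eel] is a constituent.

yes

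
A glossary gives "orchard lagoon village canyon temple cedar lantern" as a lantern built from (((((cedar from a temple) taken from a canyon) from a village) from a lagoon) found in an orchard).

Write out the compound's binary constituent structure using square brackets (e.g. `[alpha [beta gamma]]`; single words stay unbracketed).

Whole compound: head "lantern", modifier "orchard lagoon village canyon temple cedar".
"orchard lagoon village canyon temple cedar" → head "cedar" (specifically "lagoon village canyon temple cedar"), modifier "orchard".
"lagoon village canyon temple cedar" → head "cedar" (specifically "village canyon temple cedar"), modifier "lagoon".
"village canyon temple cedar" → head "cedar" (specifically "canyon temple cedar"), modifier "village".
"canyon temple cedar" → head "cedar" (specifically "temple cedar"), modifier "canyon".
"temple cedar" → head "cedar", modifier "temple".
Assembled: [[orchard [lagoon [village [canyon [temple cedar]]]]] lantern].

[[orchard [lagoon [village [canyon [temple cedar]]]]] lantern]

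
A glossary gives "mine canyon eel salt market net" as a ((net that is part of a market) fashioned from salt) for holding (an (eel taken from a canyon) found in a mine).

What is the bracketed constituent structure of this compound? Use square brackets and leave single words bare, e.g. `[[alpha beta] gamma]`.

Overall it is a kind of net (specifically "salt market net"); the modifier is "mine canyon eel".
Within "mine canyon eel", the head is "eel" (specifically "canyon eel") and the modifier is "mine".
Within "canyon eel", the head is "eel" and the modifier is "canyon".
Within "salt market net", the head is "net" (specifically "market net") and the modifier is "salt".
Within "market net", the head is "net" and the modifier is "market".
So the structure is [[mine [canyon eel]] [salt [market net]]].

[[mine [canyon eel]] [salt [market net]]]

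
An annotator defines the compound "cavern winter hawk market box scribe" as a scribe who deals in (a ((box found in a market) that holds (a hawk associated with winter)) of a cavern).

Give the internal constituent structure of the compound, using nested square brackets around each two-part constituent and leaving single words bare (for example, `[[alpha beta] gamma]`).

[[cavern [[winter hawk] [market box]]] scribe]

At the top level: head "scribe"; modifier "cavern winter hawk market box".
Within "cavern winter hawk market box", the head is "box" (specifically "winter hawk market box") and the modifier is "cavern".
Within "winter hawk market box", the head is "box" (specifically "market box") and the modifier is "winter hawk".
Within "winter hawk", the head is "hawk" and the modifier is "winter".
Within "market box", the head is "box" and the modifier is "market".
Putting it together: [[cavern [[winter hawk] [market box]]] scribe].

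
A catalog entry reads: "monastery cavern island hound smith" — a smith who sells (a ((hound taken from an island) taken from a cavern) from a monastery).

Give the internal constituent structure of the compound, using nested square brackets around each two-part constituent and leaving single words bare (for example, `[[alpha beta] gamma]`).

The outermost head in the paraphrase is "smith", modified by "monastery cavern island hound".
"monastery cavern island hound" → head "hound" (specifically "cavern island hound"), modifier "monastery".
"cavern island hound" → head "hound" (specifically "island hound"), modifier "cavern".
"island hound" → head "hound", modifier "island".
So the structure is [[monastery [cavern [island hound]]] smith].

[[monastery [cavern [island hound]]] smith]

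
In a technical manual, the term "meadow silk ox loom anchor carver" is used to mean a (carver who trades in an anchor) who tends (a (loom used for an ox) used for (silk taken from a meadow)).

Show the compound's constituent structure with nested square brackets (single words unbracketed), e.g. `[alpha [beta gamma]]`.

The outermost head in the paraphrase is "carver" (specifically "anchor carver"), modified by "meadow silk ox loom".
"meadow silk ox loom" → head "loom" (specifically "ox loom"), modifier "meadow silk".
"meadow silk" → head "silk", modifier "meadow".
"ox loom" → head "loom", modifier "ox".
"anchor carver" → head "carver", modifier "anchor".
Putting it together: [[[meadow silk] [ox loom]] [anchor carver]].

[[[meadow silk] [ox loom]] [anchor carver]]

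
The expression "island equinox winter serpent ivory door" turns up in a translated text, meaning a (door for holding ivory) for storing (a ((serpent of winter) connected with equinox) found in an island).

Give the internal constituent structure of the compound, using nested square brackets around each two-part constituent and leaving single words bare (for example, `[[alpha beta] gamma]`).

[[island [equinox [winter serpent]]] [ivory door]]

The outermost head in the paraphrase is "door" (specifically "ivory door"), modified by "island equinox winter serpent".
Inside "island equinox winter serpent": head "serpent" (specifically "equinox winter serpent"), modifier "island".
Inside "equinox winter serpent": head "serpent" (specifically "winter serpent"), modifier "equinox".
Inside "winter serpent": head "serpent", modifier "winter".
Inside "ivory door": head "door", modifier "ivory".
Assembled: [[island [equinox [winter serpent]]] [ivory door]].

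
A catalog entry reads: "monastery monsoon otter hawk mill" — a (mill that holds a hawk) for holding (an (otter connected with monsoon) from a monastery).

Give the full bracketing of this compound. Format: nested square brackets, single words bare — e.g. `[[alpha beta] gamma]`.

Overall it is a kind of mill (specifically "hawk mill"); the modifier is "monastery monsoon otter".
"monastery monsoon otter" → head "otter" (specifically "monsoon otter"), modifier "monastery".
"monsoon otter" → head "otter", modifier "monsoon".
"hawk mill" → head "mill", modifier "hawk".
Assembled: [[monastery [monsoon otter]] [hawk mill]].

[[monastery [monsoon otter]] [hawk mill]]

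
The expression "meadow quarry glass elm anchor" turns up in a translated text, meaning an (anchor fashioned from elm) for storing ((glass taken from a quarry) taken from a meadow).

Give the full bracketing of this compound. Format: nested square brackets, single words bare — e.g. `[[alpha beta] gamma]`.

[[meadow [quarry glass]] [elm anchor]]

At the top level: head "anchor" (specifically "elm anchor"); modifier "meadow quarry glass".
"meadow quarry glass" → head "glass" (specifically "quarry glass"), modifier "meadow".
"quarry glass" → head "glass", modifier "quarry".
"elm anchor" → head "anchor", modifier "elm".
Assembled: [[meadow [quarry glass]] [elm anchor]].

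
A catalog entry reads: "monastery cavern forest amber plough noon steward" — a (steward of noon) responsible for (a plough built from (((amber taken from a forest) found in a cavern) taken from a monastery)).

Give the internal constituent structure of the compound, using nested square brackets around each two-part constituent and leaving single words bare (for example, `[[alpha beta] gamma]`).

[[[monastery [cavern [forest amber]]] plough] [noon steward]]

The outermost head in the paraphrase is "steward" (specifically "noon steward"), modified by "monastery cavern forest amber plough".
"monastery cavern forest amber plough" → head "plough", modifier "monastery cavern forest amber".
"monastery cavern forest amber" → head "amber" (specifically "cavern forest amber"), modifier "monastery".
"cavern forest amber" → head "amber" (specifically "forest amber"), modifier "cavern".
"forest amber" → head "amber", modifier "forest".
"noon steward" → head "steward", modifier "noon".
Putting it together: [[[monastery [cavern [forest amber]]] plough] [noon steward]].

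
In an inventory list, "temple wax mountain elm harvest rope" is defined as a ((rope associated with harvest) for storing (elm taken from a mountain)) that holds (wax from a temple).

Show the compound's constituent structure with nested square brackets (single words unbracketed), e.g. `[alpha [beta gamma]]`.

At the top level: head "rope" (specifically "mountain elm harvest rope"); modifier "temple wax".
Inside "temple wax": head "wax", modifier "temple".
Inside "mountain elm harvest rope": head "rope" (specifically "harvest rope"), modifier "mountain elm".
Inside "mountain elm": head "elm", modifier "mountain".
Inside "harvest rope": head "rope", modifier "harvest".
Putting it together: [[temple wax] [[mountain elm] [harvest rope]]].

[[temple wax] [[mountain elm] [harvest rope]]]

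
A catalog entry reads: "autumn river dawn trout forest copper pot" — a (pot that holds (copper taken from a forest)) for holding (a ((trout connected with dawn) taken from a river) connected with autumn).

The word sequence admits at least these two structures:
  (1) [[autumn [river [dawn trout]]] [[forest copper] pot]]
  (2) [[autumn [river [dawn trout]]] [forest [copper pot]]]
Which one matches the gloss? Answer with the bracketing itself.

[[autumn [river [dawn trout]]] [[forest copper] pot]]

The paraphrase's head is the "pot" part ("forest copper pot"); its modifier is "autumn river dawn trout".
That top-level split, carried through the inner groups, gives [[autumn [river [dawn trout]]] [[forest copper] pot]].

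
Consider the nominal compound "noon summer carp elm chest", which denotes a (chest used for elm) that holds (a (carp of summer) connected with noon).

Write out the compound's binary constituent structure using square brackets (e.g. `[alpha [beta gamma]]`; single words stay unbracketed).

[[noon [summer carp]] [elm chest]]

The outermost head in the paraphrase is "chest" (specifically "elm chest"), modified by "noon summer carp".
Inside "noon summer carp": head "carp" (specifically "summer carp"), modifier "noon".
Inside "summer carp": head "carp", modifier "summer".
Inside "elm chest": head "chest", modifier "elm".
Assembled: [[noon [summer carp]] [elm chest]].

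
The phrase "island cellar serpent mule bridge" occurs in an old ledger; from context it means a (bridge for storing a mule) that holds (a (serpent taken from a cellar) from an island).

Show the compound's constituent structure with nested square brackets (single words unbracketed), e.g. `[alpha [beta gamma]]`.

[[island [cellar serpent]] [mule bridge]]

Whole compound: head "bridge" (specifically "mule bridge"), modifier "island cellar serpent".
"island cellar serpent" → head "serpent" (specifically "cellar serpent"), modifier "island".
"cellar serpent" → head "serpent", modifier "cellar".
"mule bridge" → head "bridge", modifier "mule".
So the structure is [[island [cellar serpent]] [mule bridge]].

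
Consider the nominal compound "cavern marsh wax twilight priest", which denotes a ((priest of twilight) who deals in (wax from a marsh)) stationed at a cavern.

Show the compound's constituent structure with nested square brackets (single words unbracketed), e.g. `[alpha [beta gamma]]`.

[cavern [[marsh wax] [twilight priest]]]

Overall it is a kind of priest (specifically "marsh wax twilight priest"); the modifier is "cavern".
Inside "marsh wax twilight priest": head "priest" (specifically "twilight priest"), modifier "marsh wax".
Inside "marsh wax": head "wax", modifier "marsh".
Inside "twilight priest": head "priest", modifier "twilight".
Assembled: [cavern [[marsh wax] [twilight priest]]].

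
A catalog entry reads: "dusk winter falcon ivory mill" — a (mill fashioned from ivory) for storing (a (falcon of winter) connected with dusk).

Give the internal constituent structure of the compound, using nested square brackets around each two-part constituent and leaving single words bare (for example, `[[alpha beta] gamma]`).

Whole compound: head "mill" (specifically "ivory mill"), modifier "dusk winter falcon".
"dusk winter falcon" → head "falcon" (specifically "winter falcon"), modifier "dusk".
"winter falcon" → head "falcon", modifier "winter".
"ivory mill" → head "mill", modifier "ivory".
Assembled: [[dusk [winter falcon]] [ivory mill]].

[[dusk [winter falcon]] [ivory mill]]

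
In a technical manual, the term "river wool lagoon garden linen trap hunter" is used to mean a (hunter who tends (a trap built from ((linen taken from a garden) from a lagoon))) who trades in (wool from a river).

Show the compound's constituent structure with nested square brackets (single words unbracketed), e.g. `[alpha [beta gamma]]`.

[[river wool] [[[lagoon [garden linen]] trap] hunter]]

The outermost head in the paraphrase is "hunter" (specifically "lagoon garden linen trap hunter"), modified by "river wool".
"river wool" → head "wool", modifier "river".
"lagoon garden linen trap hunter" → head "hunter", modifier "lagoon garden linen trap".
"lagoon garden linen trap" → head "trap", modifier "lagoon garden linen".
"lagoon garden linen" → head "linen" (specifically "garden linen"), modifier "lagoon".
"garden linen" → head "linen", modifier "garden".
So the structure is [[river wool] [[[lagoon [garden linen]] trap] hunter]].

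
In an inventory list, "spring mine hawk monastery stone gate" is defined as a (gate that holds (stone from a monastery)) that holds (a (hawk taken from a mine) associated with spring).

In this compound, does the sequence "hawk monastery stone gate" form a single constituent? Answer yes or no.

The top-level split is [spring mine hawk] [monastery stone gate]; the full structure is [[spring [mine hawk]] [[monastery stone] gate]].
"hawk monastery stone gate" straddles a constituent boundary, so it is not a single unit.

no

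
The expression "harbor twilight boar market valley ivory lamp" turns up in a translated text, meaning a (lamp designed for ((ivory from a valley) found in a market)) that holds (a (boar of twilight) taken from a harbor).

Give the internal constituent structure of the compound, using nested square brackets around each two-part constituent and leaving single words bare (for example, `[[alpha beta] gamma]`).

[[harbor [twilight boar]] [[market [valley ivory]] lamp]]

Whole compound: head "lamp" (specifically "market valley ivory lamp"), modifier "harbor twilight boar".
"harbor twilight boar" → head "boar" (specifically "twilight boar"), modifier "harbor".
"twilight boar" → head "boar", modifier "twilight".
"market valley ivory lamp" → head "lamp", modifier "market valley ivory".
"market valley ivory" → head "ivory" (specifically "valley ivory"), modifier "market".
"valley ivory" → head "ivory", modifier "valley".
Putting it together: [[harbor [twilight boar]] [[market [valley ivory]] lamp]].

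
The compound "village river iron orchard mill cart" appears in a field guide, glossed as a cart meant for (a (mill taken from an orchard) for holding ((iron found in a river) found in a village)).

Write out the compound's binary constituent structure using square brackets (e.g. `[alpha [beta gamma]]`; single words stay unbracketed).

[[[village [river iron]] [orchard mill]] cart]

The outermost head in the paraphrase is "cart", modified by "village river iron orchard mill".
Inside "village river iron orchard mill": head "mill" (specifically "orchard mill"), modifier "village river iron".
Inside "village river iron": head "iron" (specifically "river iron"), modifier "village".
Inside "river iron": head "iron", modifier "river".
Inside "orchard mill": head "mill", modifier "orchard".
So the structure is [[[village [river iron]] [orchard mill]] cart].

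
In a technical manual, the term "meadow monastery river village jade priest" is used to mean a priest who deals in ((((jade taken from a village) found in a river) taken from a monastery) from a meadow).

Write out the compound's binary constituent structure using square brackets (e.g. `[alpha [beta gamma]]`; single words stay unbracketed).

[[meadow [monastery [river [village jade]]]] priest]

Whole compound: head "priest", modifier "meadow monastery river village jade".
Inside "meadow monastery river village jade": head "jade" (specifically "monastery river village jade"), modifier "meadow".
Inside "monastery river village jade": head "jade" (specifically "river village jade"), modifier "monastery".
Inside "river village jade": head "jade" (specifically "village jade"), modifier "river".
Inside "village jade": head "jade", modifier "village".
So the structure is [[meadow [monastery [river [village jade]]]] priest].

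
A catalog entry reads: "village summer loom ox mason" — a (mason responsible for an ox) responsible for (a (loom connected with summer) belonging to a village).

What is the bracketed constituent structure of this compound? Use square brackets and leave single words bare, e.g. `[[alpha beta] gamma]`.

[[village [summer loom]] [ox mason]]

Whole compound: head "mason" (specifically "ox mason"), modifier "village summer loom".
"village summer loom" → head "loom" (specifically "summer loom"), modifier "village".
"summer loom" → head "loom", modifier "summer".
"ox mason" → head "mason", modifier "ox".
Putting it together: [[village [summer loom]] [ox mason]].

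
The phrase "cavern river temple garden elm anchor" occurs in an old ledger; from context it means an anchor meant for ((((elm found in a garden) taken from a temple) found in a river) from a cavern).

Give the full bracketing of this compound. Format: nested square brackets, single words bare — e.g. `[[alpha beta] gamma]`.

Whole compound: head "anchor", modifier "cavern river temple garden elm".
Within "cavern river temple garden elm", the head is "elm" (specifically "river temple garden elm") and the modifier is "cavern".
Within "river temple garden elm", the head is "elm" (specifically "temple garden elm") and the modifier is "river".
Within "temple garden elm", the head is "elm" (specifically "garden elm") and the modifier is "temple".
Within "garden elm", the head is "elm" and the modifier is "garden".
Assembled: [[cavern [river [temple [garden elm]]]] anchor].

[[cavern [river [temple [garden elm]]]] anchor]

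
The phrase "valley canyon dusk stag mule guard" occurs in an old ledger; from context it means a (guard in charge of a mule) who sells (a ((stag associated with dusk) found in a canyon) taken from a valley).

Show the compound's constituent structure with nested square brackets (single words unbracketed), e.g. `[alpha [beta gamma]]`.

[[valley [canyon [dusk stag]]] [mule guard]]

The outermost head in the paraphrase is "guard" (specifically "mule guard"), modified by "valley canyon dusk stag".
Inside "valley canyon dusk stag": head "stag" (specifically "canyon dusk stag"), modifier "valley".
Inside "canyon dusk stag": head "stag" (specifically "dusk stag"), modifier "canyon".
Inside "dusk stag": head "stag", modifier "dusk".
Inside "mule guard": head "guard", modifier "mule".
Assembled: [[valley [canyon [dusk stag]]] [mule guard]].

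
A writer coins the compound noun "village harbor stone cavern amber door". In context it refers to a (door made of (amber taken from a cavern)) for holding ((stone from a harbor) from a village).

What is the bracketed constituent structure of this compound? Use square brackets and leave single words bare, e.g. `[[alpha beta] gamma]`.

[[village [harbor stone]] [[cavern amber] door]]

Overall it is a kind of door (specifically "cavern amber door"); the modifier is "village harbor stone".
"village harbor stone" → head "stone" (specifically "harbor stone"), modifier "village".
"harbor stone" → head "stone", modifier "harbor".
"cavern amber door" → head "door", modifier "cavern amber".
"cavern amber" → head "amber", modifier "cavern".
Putting it together: [[village [harbor stone]] [[cavern amber] door]].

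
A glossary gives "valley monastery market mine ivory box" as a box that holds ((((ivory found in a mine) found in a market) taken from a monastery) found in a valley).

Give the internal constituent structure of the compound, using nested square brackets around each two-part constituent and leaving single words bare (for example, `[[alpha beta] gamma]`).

Overall it is a kind of box; the modifier is "valley monastery market mine ivory".
"valley monastery market mine ivory" → head "ivory" (specifically "monastery market mine ivory"), modifier "valley".
"monastery market mine ivory" → head "ivory" (specifically "market mine ivory"), modifier "monastery".
"market mine ivory" → head "ivory" (specifically "mine ivory"), modifier "market".
"mine ivory" → head "ivory", modifier "mine".
So the structure is [[valley [monastery [market [mine ivory]]]] box].

[[valley [monastery [market [mine ivory]]]] box]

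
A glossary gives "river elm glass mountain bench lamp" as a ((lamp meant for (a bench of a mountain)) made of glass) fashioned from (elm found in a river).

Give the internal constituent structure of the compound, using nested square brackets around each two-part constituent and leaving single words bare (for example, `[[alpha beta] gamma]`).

Whole compound: head "lamp" (specifically "glass mountain bench lamp"), modifier "river elm".
"river elm" → head "elm", modifier "river".
"glass mountain bench lamp" → head "lamp" (specifically "mountain bench lamp"), modifier "glass".
"mountain bench lamp" → head "lamp", modifier "mountain bench".
"mountain bench" → head "bench", modifier "mountain".
Assembled: [[river elm] [glass [[mountain bench] lamp]]].

[[river elm] [glass [[mountain bench] lamp]]]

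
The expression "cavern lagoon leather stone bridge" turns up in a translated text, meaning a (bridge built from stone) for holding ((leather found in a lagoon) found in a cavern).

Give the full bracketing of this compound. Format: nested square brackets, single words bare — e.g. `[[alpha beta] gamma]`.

[[cavern [lagoon leather]] [stone bridge]]

Overall it is a kind of bridge (specifically "stone bridge"); the modifier is "cavern lagoon leather".
Within "cavern lagoon leather", the head is "leather" (specifically "lagoon leather") and the modifier is "cavern".
Within "lagoon leather", the head is "leather" and the modifier is "lagoon".
Within "stone bridge", the head is "bridge" and the modifier is "stone".
Putting it together: [[cavern [lagoon leather]] [stone bridge]].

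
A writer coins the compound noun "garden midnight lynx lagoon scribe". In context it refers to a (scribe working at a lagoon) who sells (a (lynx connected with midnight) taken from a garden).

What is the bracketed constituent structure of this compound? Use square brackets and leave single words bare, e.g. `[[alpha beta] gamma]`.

[[garden [midnight lynx]] [lagoon scribe]]

Overall it is a kind of scribe (specifically "lagoon scribe"); the modifier is "garden midnight lynx".
Within "garden midnight lynx", the head is "lynx" (specifically "midnight lynx") and the modifier is "garden".
Within "midnight lynx", the head is "lynx" and the modifier is "midnight".
Within "lagoon scribe", the head is "scribe" and the modifier is "lagoon".
So the structure is [[garden [midnight lynx]] [lagoon scribe]].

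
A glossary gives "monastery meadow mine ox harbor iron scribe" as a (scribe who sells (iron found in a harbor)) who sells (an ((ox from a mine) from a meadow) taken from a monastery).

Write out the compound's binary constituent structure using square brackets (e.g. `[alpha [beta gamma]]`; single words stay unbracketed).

Whole compound: head "scribe" (specifically "harbor iron scribe"), modifier "monastery meadow mine ox".
Within "monastery meadow mine ox", the head is "ox" (specifically "meadow mine ox") and the modifier is "monastery".
Within "meadow mine ox", the head is "ox" (specifically "mine ox") and the modifier is "meadow".
Within "mine ox", the head is "ox" and the modifier is "mine".
Within "harbor iron scribe", the head is "scribe" and the modifier is "harbor iron".
Within "harbor iron", the head is "iron" and the modifier is "harbor".
Putting it together: [[monastery [meadow [mine ox]]] [[harbor iron] scribe]].

[[monastery [meadow [mine ox]]] [[harbor iron] scribe]]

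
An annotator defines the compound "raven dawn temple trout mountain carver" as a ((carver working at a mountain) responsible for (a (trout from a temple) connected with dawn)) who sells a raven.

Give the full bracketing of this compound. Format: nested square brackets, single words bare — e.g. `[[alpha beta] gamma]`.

[raven [[dawn [temple trout]] [mountain carver]]]

The outermost head in the paraphrase is "carver" (specifically "dawn temple trout mountain carver"), modified by "raven".
"dawn temple trout mountain carver" → head "carver" (specifically "mountain carver"), modifier "dawn temple trout".
"dawn temple trout" → head "trout" (specifically "temple trout"), modifier "dawn".
"temple trout" → head "trout", modifier "temple".
"mountain carver" → head "carver", modifier "mountain".
So the structure is [raven [[dawn [temple trout]] [mountain carver]]].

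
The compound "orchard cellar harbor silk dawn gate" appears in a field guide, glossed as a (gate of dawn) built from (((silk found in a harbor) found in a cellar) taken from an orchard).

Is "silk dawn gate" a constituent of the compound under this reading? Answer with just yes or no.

no

The top-level split is [orchard cellar harbor silk] [dawn gate]; the full structure is [[orchard [cellar [harbor silk]]] [dawn gate]].
"silk dawn gate" straddles a constituent boundary, so it is not a single unit.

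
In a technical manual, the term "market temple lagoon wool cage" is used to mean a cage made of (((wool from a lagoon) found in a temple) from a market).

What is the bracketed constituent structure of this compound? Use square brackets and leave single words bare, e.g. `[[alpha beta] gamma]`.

At the top level: head "cage"; modifier "market temple lagoon wool".
Within "market temple lagoon wool", the head is "wool" (specifically "temple lagoon wool") and the modifier is "market".
Within "temple lagoon wool", the head is "wool" (specifically "lagoon wool") and the modifier is "temple".
Within "lagoon wool", the head is "wool" and the modifier is "lagoon".
Assembled: [[market [temple [lagoon wool]]] cage].

[[market [temple [lagoon wool]]] cage]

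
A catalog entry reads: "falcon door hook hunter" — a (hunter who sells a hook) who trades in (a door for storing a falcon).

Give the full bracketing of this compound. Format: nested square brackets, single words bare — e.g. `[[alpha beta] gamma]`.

[[falcon door] [hook hunter]]

At the top level: head "hunter" (specifically "hook hunter"); modifier "falcon door".
"falcon door" → head "door", modifier "falcon".
"hook hunter" → head "hunter", modifier "hook".
Putting it together: [[falcon door] [hook hunter]].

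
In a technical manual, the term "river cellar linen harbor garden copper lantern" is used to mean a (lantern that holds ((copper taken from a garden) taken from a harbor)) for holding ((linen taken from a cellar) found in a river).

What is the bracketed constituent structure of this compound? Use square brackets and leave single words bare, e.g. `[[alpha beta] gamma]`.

[[river [cellar linen]] [[harbor [garden copper]] lantern]]

Overall it is a kind of lantern (specifically "harbor garden copper lantern"); the modifier is "river cellar linen".
"river cellar linen" → head "linen" (specifically "cellar linen"), modifier "river".
"cellar linen" → head "linen", modifier "cellar".
"harbor garden copper lantern" → head "lantern", modifier "harbor garden copper".
"harbor garden copper" → head "copper" (specifically "garden copper"), modifier "harbor".
"garden copper" → head "copper", modifier "garden".
So the structure is [[river [cellar linen]] [[harbor [garden copper]] lantern]].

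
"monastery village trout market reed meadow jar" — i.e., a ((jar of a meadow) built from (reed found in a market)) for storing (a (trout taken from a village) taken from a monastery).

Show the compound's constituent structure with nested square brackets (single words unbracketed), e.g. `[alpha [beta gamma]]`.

Whole compound: head "jar" (specifically "market reed meadow jar"), modifier "monastery village trout".
Within "monastery village trout", the head is "trout" (specifically "village trout") and the modifier is "monastery".
Within "village trout", the head is "trout" and the modifier is "village".
Within "market reed meadow jar", the head is "jar" (specifically "meadow jar") and the modifier is "market reed".
Within "market reed", the head is "reed" and the modifier is "market".
Within "meadow jar", the head is "jar" and the modifier is "meadow".
Putting it together: [[monastery [village trout]] [[market reed] [meadow jar]]].

[[monastery [village trout]] [[market reed] [meadow jar]]]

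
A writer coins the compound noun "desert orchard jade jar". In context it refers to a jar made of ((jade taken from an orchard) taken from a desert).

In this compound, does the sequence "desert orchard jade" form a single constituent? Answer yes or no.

The paraphrase groups the words so that "desert orchard jade" is one unit: it corresponds to a single parenthesized sub-phrase.
The full structure is [[desert [orchard jade]] jar], in which [desert orchard jade] is a constituent.

yes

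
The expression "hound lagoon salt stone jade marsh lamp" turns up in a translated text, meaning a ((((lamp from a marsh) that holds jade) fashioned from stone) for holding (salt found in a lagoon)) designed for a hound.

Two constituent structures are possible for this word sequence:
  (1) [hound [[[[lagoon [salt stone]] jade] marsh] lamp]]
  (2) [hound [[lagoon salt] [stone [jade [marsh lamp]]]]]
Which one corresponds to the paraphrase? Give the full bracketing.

[hound [[lagoon salt] [stone [jade [marsh lamp]]]]]

The paraphrase's head is the "lamp" part ("lagoon salt stone jade marsh lamp"); its modifier is "hound".
That top-level split, carried through the inner groups, gives [hound [[lagoon salt] [stone [jade [marsh lamp]]]]].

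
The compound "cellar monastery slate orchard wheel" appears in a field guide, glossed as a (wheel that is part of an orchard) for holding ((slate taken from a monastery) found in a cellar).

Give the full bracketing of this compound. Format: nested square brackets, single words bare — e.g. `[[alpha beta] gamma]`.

[[cellar [monastery slate]] [orchard wheel]]

Whole compound: head "wheel" (specifically "orchard wheel"), modifier "cellar monastery slate".
Inside "cellar monastery slate": head "slate" (specifically "monastery slate"), modifier "cellar".
Inside "monastery slate": head "slate", modifier "monastery".
Inside "orchard wheel": head "wheel", modifier "orchard".
Putting it together: [[cellar [monastery slate]] [orchard wheel]].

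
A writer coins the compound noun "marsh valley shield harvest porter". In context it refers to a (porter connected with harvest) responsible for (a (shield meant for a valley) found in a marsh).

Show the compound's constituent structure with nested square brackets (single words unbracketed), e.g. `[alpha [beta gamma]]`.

The outermost head in the paraphrase is "porter" (specifically "harvest porter"), modified by "marsh valley shield".
"marsh valley shield" → head "shield" (specifically "valley shield"), modifier "marsh".
"valley shield" → head "shield", modifier "valley".
"harvest porter" → head "porter", modifier "harvest".
So the structure is [[marsh [valley shield]] [harvest porter]].

[[marsh [valley shield]] [harvest porter]]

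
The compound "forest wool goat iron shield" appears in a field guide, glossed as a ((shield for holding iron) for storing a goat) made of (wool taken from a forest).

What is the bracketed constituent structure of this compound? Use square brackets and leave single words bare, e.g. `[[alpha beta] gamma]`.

[[forest wool] [goat [iron shield]]]

Overall it is a kind of shield (specifically "goat iron shield"); the modifier is "forest wool".
Within "forest wool", the head is "wool" and the modifier is "forest".
Within "goat iron shield", the head is "shield" (specifically "iron shield") and the modifier is "goat".
Within "iron shield", the head is "shield" and the modifier is "iron".
Putting it together: [[forest wool] [goat [iron shield]]].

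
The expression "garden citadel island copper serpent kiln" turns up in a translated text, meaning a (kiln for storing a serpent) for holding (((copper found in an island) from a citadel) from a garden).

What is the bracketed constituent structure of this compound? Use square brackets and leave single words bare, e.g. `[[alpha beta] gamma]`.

[[garden [citadel [island copper]]] [serpent kiln]]

Whole compound: head "kiln" (specifically "serpent kiln"), modifier "garden citadel island copper".
"garden citadel island copper" → head "copper" (specifically "citadel island copper"), modifier "garden".
"citadel island copper" → head "copper" (specifically "island copper"), modifier "citadel".
"island copper" → head "copper", modifier "island".
"serpent kiln" → head "kiln", modifier "serpent".
So the structure is [[garden [citadel [island copper]]] [serpent kiln]].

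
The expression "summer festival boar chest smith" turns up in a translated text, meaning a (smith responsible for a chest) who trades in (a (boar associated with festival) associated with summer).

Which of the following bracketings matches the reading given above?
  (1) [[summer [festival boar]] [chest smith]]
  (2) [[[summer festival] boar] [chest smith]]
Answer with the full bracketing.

The paraphrase's head is the "smith" part ("chest smith"); its modifier is "summer festival boar".
That top-level split, carried through the inner groups, gives [[summer [festival boar]] [chest smith]].

[[summer [festival boar]] [chest smith]]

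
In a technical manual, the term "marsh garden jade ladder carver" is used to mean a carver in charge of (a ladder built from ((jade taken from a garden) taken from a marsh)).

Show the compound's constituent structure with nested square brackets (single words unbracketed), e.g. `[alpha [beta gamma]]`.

[[[marsh [garden jade]] ladder] carver]

Overall it is a kind of carver; the modifier is "marsh garden jade ladder".
"marsh garden jade ladder" → head "ladder", modifier "marsh garden jade".
"marsh garden jade" → head "jade" (specifically "garden jade"), modifier "marsh".
"garden jade" → head "jade", modifier "garden".
Putting it together: [[[marsh [garden jade]] ladder] carver].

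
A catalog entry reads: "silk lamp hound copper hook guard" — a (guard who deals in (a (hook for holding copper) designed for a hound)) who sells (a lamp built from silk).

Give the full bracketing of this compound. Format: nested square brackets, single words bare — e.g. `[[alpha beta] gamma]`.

[[silk lamp] [[hound [copper hook]] guard]]

Whole compound: head "guard" (specifically "hound copper hook guard"), modifier "silk lamp".
Inside "silk lamp": head "lamp", modifier "silk".
Inside "hound copper hook guard": head "guard", modifier "hound copper hook".
Inside "hound copper hook": head "hook" (specifically "copper hook"), modifier "hound".
Inside "copper hook": head "hook", modifier "copper".
Putting it together: [[silk lamp] [[hound [copper hook]] guard]].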